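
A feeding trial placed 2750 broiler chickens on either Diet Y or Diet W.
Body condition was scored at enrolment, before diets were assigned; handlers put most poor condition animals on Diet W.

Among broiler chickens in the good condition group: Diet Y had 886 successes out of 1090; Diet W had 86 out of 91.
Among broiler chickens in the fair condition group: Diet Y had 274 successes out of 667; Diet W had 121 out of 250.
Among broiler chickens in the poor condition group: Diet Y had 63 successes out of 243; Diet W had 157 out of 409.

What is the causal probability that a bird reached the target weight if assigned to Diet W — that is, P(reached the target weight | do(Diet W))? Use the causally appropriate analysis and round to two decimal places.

The starting body condition-specific comparison favours Diet W throughout, but the pooled figures favour Diet Y. The question is whether to condition on starting body condition.
Since starting body condition is a pre-existing factor (not a product of the diet) and it affects the outcome on its own, it is a confounder. The stratified rates, not the pooled rate, identify the causal effect.
Standardising Diet W to the population starting body condition mix: 0.429·86/91 + 0.333·121/250 + 0.237·157/409 = 0.658.

0.66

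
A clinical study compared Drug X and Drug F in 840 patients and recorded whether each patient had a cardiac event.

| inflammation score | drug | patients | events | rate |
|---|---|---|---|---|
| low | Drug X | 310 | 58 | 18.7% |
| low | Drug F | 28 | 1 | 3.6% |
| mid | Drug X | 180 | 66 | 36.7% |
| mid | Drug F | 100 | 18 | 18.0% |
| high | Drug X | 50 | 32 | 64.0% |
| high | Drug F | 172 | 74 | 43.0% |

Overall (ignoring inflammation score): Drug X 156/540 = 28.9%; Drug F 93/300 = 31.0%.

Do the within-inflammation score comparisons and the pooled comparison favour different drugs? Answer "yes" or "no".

Within each inflammation score level (low 18.7% vs 3.6%; mid 36.7% vs 18.0%; high 64.0% vs 43.0%), Drug F has the lower rate every time. Pooled: 28.9% vs 31.0% — Drug X has the lower rate overall. The two comparisons disagree.

yes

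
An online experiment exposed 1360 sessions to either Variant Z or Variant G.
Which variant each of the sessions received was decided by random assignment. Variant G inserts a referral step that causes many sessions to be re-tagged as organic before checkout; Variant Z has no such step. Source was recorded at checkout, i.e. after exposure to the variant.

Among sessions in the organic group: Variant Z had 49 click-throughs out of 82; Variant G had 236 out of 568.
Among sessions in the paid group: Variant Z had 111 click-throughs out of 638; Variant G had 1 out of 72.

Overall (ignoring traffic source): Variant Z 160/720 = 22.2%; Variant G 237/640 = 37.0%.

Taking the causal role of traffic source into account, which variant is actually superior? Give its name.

Variant G

Traffic source lies on the pathway variant → traffic source → outcome, so adjusting for it blocks the indirect effect. For the total causal effect of variant, use the unadjusted pooled rates.
Pooled: Variant Z 22.2% vs Variant G 37.0%; Variant G is higher overall.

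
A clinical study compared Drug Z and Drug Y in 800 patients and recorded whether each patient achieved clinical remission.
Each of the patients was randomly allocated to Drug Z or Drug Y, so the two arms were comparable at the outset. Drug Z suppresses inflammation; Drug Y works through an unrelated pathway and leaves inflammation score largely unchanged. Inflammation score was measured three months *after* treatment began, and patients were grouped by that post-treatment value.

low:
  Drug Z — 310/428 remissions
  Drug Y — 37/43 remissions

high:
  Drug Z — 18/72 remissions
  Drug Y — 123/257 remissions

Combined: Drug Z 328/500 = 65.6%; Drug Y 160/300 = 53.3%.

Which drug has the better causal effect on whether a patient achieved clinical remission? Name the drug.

The inflammation score-specific comparison favours Drug Y throughout, but the pooled figures favour Drug Z. The question is whether to condition on inflammation score.
Inflammation score lies on the pathway drug → inflammation score → outcome, so adjusting for it blocks the indirect effect. For the total causal effect of drug, use the unadjusted pooled rates.
Pooled: Drug Z 65.6% vs Drug Y 53.3%; Drug Z is higher overall.

Drug Z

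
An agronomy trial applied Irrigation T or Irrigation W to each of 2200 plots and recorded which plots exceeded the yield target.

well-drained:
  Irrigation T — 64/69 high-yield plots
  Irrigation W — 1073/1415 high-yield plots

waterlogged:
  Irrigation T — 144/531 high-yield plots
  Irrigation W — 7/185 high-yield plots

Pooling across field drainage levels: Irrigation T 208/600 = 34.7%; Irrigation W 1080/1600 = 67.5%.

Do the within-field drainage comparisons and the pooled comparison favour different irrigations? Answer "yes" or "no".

yes

Within each field drainage level (well-drained 92.8% vs 75.8%; waterlogged 27.1% vs 3.8%), Irrigation T has the higher rate every time. Pooled: 34.7% vs 67.5% — Irrigation W has the higher rate overall. The two comparisons disagree.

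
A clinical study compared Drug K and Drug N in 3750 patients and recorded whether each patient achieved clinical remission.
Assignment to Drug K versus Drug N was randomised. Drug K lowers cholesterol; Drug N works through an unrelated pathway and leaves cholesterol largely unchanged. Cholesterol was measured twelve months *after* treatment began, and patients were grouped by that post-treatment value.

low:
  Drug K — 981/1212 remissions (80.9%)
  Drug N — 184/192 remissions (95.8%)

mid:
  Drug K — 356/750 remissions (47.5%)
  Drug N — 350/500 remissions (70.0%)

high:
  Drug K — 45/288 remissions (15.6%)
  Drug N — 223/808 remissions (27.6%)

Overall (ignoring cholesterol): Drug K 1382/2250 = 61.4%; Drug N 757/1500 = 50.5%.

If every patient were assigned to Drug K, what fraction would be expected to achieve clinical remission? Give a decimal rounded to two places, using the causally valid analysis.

The cholesterol-specific comparison favours Drug N throughout, but the pooled figures favour Drug K. The question is whether to condition on cholesterol.
Because the drug influences cholesterol, cholesterol is a post-treatment mediator, not a confounder. Stratifying on it would bias the estimate; the causal effect is the crude pooled difference.
So P(outcome | do(Drug K)) is just the pooled rate for Drug K: 1382/2250 = 0.614.

0.61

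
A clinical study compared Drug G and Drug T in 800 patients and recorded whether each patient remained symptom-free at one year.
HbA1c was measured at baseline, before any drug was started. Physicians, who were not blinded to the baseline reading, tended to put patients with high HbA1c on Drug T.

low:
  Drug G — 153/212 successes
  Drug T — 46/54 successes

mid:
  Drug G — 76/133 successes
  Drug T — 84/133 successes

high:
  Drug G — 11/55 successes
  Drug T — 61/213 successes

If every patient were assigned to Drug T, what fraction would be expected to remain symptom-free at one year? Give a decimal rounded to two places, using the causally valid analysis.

0.59

Drug T is higher inside every HbA1c stratum but Drug G is higher in aggregate. Whether to stratify depends on how HbA1c relates to the drug.
Here HbA1c is a common cause — it drives both which drug a case falls under and the outcome. The crude comparison mixes populations; the stratum-specific rates are the causally relevant ones.
Standardising Drug T to the population HbA1c mix: 0.333·46/54 + 0.333·84/133 + 0.335·61/213 = 0.589.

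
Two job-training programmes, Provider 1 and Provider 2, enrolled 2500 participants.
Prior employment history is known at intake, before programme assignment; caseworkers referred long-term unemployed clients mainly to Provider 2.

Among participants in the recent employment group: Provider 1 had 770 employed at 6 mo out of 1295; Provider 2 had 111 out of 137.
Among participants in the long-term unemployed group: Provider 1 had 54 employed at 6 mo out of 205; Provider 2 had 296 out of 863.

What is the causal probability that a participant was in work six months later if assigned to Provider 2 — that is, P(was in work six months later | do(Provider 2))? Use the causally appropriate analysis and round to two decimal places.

Provider 2 is higher inside every prior employment history stratum but Provider 1 is higher in aggregate. Whether to stratify depends on how prior employment history relates to the programme.
Since prior employment history is a pre-existing factor (not a product of the programme) and it affects the outcome on its own, it is a confounder. The stratified rates, not the pooled rate, identify the causal effect.
Standardising Provider 2 to the population prior employment history mix: 0.573·111/137 + 0.427·296/863 = 0.611.

0.61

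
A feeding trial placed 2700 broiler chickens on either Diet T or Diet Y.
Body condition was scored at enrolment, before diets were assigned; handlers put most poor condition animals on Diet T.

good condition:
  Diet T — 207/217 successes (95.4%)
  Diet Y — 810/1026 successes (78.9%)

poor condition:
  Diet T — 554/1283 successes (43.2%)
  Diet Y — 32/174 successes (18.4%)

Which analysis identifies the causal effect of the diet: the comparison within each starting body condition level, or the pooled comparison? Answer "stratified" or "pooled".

Starting body condition differs across diets for reasons unrelated to any effect of the diet itself, and it separately predicts the outcome — a classic confounder. We must compare within starting body condition levels.
Within each level — good condition: 95.4% vs 78.9%; poor condition: 43.2% vs 18.4% — Diet T is higher every time.

stratified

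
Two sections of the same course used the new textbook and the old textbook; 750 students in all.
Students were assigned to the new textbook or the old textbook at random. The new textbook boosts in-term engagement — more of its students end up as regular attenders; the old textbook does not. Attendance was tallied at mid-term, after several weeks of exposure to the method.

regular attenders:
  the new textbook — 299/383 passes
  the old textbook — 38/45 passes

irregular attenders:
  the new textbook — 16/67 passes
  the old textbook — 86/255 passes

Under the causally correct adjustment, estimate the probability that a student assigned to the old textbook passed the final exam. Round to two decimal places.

0.41

Because the teaching method influences mid-term attendance, mid-term attendance is a post-treatment mediator, not a confounder. Stratifying on it would bias the estimate; the causal effect is the crude pooled difference.
So P(outcome | do(the old textbook)) is just the pooled rate for the old textbook: 124/300 = 0.413.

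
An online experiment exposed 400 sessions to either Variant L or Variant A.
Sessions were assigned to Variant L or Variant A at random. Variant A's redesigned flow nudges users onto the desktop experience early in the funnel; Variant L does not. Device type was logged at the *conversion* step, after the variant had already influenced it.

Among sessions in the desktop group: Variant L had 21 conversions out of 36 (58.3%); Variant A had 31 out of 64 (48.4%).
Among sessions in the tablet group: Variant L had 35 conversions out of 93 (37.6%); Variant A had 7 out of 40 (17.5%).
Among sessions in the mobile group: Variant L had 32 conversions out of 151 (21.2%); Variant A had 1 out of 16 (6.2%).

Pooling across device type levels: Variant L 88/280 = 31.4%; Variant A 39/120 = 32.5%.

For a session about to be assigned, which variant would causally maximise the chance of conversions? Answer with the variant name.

Variant A

The device type-specific comparison favours Variant L throughout, but the pooled figures favour Variant A. The question is whether to condition on device type.
The distribution of device type is itself part of what the variant does — it is an intermediate outcome. Holding it fixed would remove that part of the effect; the total effect is the pooled difference.
Pooled: Variant L 31.4% vs Variant A 32.5%; Variant A is higher overall.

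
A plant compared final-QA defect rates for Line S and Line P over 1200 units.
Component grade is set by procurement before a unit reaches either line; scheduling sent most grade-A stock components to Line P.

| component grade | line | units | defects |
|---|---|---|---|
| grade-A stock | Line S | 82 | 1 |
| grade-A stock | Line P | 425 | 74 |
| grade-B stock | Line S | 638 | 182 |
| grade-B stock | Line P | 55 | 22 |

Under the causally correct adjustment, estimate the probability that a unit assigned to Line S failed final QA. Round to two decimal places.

0.17

The stratified and pooled comparisons disagree (Line S wins within each component grade; Line P wins overall), so the answer turns on the causal role of component grade.
The imbalance in component grade arose from how units were allocated, not from anything the line did; and component grade independently affects the outcome. The pooled gap is confounded — condition on component grade.
Standardising Line S to the population component grade mix: 0.422·1/82 + 0.578·182/638 = 0.170.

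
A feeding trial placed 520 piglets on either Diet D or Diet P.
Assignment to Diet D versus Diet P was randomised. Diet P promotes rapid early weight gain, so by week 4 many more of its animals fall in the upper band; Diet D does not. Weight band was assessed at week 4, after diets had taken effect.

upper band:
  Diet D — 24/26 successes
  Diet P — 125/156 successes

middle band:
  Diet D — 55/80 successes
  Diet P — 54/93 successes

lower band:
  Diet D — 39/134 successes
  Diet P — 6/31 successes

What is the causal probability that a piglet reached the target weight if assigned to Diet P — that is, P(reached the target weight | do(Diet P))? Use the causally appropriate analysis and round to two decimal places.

Week-4 weight band lies on the pathway diet → week-4 weight band → outcome, so adjusting for it blocks the indirect effect. For the total causal effect of diet, use the unadjusted pooled rates.
So P(outcome | do(Diet P)) is just the pooled rate for Diet P: 185/280 = 0.661.

0.66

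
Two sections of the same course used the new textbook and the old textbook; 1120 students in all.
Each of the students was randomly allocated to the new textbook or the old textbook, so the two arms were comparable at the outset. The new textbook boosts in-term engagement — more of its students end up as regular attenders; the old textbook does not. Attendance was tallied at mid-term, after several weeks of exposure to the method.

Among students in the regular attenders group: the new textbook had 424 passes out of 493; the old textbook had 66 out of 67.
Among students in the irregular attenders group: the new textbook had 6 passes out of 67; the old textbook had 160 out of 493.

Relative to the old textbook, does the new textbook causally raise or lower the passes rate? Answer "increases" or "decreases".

Mid-term attendance here is a post-treatment variable shaped by the teaching method; conditioning on it would introduce bias rather than remove it. The overall comparison is the causal one.
Pooled: the new textbook 76.8% vs the old textbook 40.4%; the new textbook is higher overall.

increases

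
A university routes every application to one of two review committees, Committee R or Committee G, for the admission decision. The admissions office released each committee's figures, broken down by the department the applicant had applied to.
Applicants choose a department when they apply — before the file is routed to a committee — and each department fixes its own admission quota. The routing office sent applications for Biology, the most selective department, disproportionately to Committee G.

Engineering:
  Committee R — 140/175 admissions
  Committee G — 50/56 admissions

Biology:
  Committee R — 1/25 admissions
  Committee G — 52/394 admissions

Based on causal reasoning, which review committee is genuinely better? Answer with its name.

Committee G

Here department is a common cause — it drives both which review committee a case falls under and the outcome. The crude comparison mixes populations; the stratum-specific rates are the causally relevant ones.
Within each level — Engineering: 80.0% vs 89.3%; Biology: 4.0% vs 13.2% — Committee G is higher every time.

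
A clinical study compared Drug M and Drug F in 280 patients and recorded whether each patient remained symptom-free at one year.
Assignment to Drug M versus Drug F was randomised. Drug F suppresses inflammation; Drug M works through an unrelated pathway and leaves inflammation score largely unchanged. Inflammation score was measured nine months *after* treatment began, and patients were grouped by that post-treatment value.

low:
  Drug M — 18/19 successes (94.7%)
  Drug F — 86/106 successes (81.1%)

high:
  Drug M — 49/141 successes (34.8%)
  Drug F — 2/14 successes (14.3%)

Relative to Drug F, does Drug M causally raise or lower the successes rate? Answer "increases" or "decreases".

Inflammation score here is a post-treatment variable shaped by the drug; conditioning on it would introduce bias rather than remove it. The overall comparison is the causal one.
Pooled: Drug M 41.9% vs Drug F 73.3%; Drug F is higher overall.

decreases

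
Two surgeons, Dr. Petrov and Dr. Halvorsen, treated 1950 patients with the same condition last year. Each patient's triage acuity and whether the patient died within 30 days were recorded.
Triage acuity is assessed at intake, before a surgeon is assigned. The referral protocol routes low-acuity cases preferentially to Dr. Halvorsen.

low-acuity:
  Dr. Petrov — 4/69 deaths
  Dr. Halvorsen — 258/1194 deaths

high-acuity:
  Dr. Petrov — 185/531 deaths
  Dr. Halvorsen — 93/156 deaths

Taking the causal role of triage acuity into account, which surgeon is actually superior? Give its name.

The stratified and pooled comparisons disagree (Dr. Petrov wins within each triage acuity; Dr. Halvorsen wins overall), so the answer turns on the causal role of triage acuity.
The imbalance in triage acuity arose from how patients were allocated, not from anything the surgeon did; and triage acuity independently affects the outcome. The pooled gap is confounded — condition on triage acuity.
Within each level — low-acuity: 5.8% vs 21.6%; high-acuity: 34.8% vs 59.6% — Dr. Petrov is lower every time.

Dr. Petrov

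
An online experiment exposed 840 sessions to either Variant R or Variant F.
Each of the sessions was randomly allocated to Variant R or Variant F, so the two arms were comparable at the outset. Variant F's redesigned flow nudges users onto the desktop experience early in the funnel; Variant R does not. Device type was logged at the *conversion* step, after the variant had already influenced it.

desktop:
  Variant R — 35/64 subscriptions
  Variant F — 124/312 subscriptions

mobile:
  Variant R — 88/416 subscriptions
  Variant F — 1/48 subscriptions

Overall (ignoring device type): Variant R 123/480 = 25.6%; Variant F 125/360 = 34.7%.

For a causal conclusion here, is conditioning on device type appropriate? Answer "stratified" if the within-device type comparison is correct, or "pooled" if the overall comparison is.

Device type is recorded after the variant and is itself shifted by it — it sits on the causal path from variant to outcome. Conditioning on a mediator would strip out part of the effect we want; the pooled comparison gives the total causal effect.
Pooled: Variant R 25.6% vs Variant F 34.7%; Variant F is higher overall.

pooled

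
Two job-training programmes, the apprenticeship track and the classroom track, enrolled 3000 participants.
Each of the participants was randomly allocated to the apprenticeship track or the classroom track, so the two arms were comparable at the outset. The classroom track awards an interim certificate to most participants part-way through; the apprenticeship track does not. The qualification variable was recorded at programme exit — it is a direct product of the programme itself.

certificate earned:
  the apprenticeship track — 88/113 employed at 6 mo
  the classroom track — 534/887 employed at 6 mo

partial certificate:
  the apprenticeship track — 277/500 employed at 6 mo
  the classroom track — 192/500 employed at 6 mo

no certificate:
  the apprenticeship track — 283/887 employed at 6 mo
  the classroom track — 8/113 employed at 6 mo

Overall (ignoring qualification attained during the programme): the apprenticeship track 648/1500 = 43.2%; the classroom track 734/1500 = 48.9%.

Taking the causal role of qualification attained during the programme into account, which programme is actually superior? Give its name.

the classroom track

The distribution of qualification attained during the programme is itself part of what the programme does — it is an intermediate outcome. Holding it fixed would remove that part of the effect; the total effect is the pooled difference.
Pooled: the apprenticeship track 43.2% vs the classroom track 48.9%; the classroom track is higher overall.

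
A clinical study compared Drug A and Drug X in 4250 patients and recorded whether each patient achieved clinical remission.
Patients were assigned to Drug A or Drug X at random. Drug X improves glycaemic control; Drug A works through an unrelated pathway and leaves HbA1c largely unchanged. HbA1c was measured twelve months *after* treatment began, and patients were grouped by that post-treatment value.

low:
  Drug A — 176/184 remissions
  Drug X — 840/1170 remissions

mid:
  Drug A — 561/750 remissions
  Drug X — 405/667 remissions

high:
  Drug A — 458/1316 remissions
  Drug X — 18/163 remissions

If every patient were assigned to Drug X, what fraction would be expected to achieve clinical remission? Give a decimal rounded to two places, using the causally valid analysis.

Drug A is higher inside every HbA1c stratum but Drug X is higher in aggregate. Whether to stratify depends on how HbA1c relates to the drug.
HbA1c is recorded after the drug and is itself shifted by it — it sits on the causal path from drug to outcome. Conditioning on a mediator would strip out part of the effect we want; the pooled comparison gives the total causal effect.
So P(outcome | do(Drug X)) is just the pooled rate for Drug X: 1263/2000 = 0.631.

0.63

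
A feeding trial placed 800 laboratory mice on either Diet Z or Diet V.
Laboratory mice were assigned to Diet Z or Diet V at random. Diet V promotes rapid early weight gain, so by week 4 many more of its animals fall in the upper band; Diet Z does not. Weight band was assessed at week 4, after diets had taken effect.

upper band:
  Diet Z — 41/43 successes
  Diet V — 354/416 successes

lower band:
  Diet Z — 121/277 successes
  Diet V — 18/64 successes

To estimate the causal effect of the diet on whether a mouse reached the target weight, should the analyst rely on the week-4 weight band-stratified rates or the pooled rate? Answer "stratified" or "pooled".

Week-4 weight band is recorded after the diet and is itself shifted by it — it sits on the causal path from diet to outcome. Conditioning on a mediator would strip out part of the effect we want; the pooled comparison gives the total causal effect.
Pooled: Diet Z 50.6% vs Diet V 77.5%; Diet V is higher overall.

pooled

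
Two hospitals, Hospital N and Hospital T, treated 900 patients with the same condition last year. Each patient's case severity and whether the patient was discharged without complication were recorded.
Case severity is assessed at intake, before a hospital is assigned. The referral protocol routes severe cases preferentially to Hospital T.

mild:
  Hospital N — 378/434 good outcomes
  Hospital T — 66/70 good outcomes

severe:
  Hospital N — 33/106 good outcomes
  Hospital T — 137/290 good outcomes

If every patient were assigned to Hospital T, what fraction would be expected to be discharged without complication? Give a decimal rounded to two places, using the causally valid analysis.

The stratified and pooled comparisons disagree (Hospital T wins within each case severity; Hospital N wins overall), so the answer turns on the causal role of case severity.
Here case severity is a common cause — it drives both which hospital a case falls under and the outcome. The crude comparison mixes populations; the stratum-specific rates are the causally relevant ones.
Standardising Hospital T to the population case severity mix: 0.560·66/70 + 0.440·137/290 = 0.736.

0.74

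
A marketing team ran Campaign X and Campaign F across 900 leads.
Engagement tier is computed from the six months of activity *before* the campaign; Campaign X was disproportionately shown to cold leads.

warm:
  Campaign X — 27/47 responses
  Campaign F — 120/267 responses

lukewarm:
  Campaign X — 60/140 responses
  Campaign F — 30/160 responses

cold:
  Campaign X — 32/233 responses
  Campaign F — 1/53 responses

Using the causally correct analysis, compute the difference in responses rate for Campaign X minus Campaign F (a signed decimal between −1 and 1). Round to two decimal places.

+0.16

Campaign X is higher inside every engagement tier stratum but Campaign F is higher in aggregate. Whether to stratify depends on how engagement tier relates to the campaign.
Engagement tier is set before the campaign has any effect — it is not caused by the campaign — and it independently drives the outcome. That makes it a confounder, so the causal comparison is within engagement tier levels.
Adjusting over the population distribution of engagement tier: 0.349·(0.574−0.449) + 0.333·(0.429−0.188) + 0.318·(0.137−0.019) = +0.162.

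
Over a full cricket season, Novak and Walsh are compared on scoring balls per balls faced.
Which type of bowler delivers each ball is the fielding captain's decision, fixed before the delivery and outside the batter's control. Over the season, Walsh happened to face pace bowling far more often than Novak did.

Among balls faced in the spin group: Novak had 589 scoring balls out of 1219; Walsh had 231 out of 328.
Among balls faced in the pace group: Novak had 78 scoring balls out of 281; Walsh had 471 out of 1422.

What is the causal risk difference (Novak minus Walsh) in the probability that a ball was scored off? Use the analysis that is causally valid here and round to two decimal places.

-0.13

The imbalance in bowling type arose from how balls faced were allocated, not from anything the player did; and bowling type independently affects the outcome. The pooled gap is confounded — condition on bowling type.
Adjusting over the population distribution of bowling type: 0.476·(0.483−0.704) + 0.524·(0.278−0.331) = -0.133.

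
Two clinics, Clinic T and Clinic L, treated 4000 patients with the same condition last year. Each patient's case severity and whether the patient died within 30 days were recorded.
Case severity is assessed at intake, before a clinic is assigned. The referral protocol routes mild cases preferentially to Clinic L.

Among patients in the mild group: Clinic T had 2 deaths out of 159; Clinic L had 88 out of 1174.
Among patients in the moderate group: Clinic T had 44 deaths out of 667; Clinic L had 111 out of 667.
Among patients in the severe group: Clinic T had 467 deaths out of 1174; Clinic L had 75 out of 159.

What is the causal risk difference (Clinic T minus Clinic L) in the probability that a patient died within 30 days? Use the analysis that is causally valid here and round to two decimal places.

Clinic T is lower inside every case severity stratum but Clinic L is lower in aggregate. Whether to stratify depends on how case severity relates to the clinic.
Case severity differs across clinics for reasons unrelated to any effect of the clinic itself, and it separately predicts the outcome — a classic confounder. We must compare within case severity levels.
Adjusting over the population distribution of case severity: 0.333·(0.013−0.075) + 0.334·(0.066−0.166) + 0.333·(0.398−0.472) = -0.079.

-0.08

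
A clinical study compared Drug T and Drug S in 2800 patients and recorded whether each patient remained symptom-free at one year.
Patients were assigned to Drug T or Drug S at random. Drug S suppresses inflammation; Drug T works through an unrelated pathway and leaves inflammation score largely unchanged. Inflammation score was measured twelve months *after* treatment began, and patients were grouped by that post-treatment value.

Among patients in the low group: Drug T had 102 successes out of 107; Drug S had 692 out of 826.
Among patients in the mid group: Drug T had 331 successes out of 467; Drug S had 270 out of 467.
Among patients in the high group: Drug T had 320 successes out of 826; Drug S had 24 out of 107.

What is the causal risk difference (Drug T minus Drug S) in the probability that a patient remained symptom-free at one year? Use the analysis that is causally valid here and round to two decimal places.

Inflammation score is downstream of the drug. One should not condition on a consequence of treatment, so the overall rates are the right comparison.
The causal difference is the pooled difference: 0.538 − 0.704 = -0.166.

-0.17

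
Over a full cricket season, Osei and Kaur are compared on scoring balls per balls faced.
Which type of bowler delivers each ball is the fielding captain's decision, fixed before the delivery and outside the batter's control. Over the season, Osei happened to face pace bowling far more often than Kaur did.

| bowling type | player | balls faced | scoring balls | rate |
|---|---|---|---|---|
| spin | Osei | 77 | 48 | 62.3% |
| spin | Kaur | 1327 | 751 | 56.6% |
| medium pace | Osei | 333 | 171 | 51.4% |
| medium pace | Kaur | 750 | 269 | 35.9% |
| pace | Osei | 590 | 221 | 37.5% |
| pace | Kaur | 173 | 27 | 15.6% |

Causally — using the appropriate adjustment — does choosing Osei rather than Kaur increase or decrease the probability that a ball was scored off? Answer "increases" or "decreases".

increases

Here bowling type is a common cause — it drives both which player a case falls under and the outcome. The crude comparison mixes populations; the stratum-specific rates are the causally relevant ones.
Within each level — spin: 62.3% vs 56.6%; medium pace: 51.4% vs 35.9%; pace: 37.5% vs 15.6% — Osei is higher every time.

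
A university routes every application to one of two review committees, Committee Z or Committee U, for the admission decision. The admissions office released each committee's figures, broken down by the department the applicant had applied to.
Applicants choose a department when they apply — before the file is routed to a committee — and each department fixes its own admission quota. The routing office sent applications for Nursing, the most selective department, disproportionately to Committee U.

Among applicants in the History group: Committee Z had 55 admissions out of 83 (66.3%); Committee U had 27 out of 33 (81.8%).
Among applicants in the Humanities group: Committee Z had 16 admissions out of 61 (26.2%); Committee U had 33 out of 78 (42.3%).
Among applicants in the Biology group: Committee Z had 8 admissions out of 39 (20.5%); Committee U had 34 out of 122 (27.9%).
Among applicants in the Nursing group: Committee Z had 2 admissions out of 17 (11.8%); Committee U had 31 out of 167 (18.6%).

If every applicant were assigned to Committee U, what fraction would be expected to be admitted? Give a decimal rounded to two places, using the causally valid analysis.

Committee U is higher inside every department stratum but Committee Z is higher in aggregate. Whether to stratify depends on how department relates to the review committee.
Here department is a common cause — it drives both which review committee a case falls under and the outcome. The crude comparison mixes populations; the stratum-specific rates are the causally relevant ones.
Standardising Committee U to the population department mix: 0.193·27/33 + 0.232·33/78 + 0.268·34/122 + 0.307·31/167 = 0.388.

0.39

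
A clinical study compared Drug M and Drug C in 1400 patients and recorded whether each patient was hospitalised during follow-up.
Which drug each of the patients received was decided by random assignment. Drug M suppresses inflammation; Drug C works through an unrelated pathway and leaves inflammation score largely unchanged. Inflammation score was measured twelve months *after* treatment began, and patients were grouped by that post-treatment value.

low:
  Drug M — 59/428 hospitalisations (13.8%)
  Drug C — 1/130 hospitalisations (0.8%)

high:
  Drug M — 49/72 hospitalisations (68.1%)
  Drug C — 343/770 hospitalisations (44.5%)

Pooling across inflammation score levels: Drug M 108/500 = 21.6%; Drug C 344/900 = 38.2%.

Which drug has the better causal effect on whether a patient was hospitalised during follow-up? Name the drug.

Inflammation score lies on the pathway drug → inflammation score → outcome, so adjusting for it blocks the indirect effect. For the total causal effect of drug, use the unadjusted pooled rates.
Pooled: Drug M 21.6% vs Drug C 38.2%; Drug M is lower overall.

Drug M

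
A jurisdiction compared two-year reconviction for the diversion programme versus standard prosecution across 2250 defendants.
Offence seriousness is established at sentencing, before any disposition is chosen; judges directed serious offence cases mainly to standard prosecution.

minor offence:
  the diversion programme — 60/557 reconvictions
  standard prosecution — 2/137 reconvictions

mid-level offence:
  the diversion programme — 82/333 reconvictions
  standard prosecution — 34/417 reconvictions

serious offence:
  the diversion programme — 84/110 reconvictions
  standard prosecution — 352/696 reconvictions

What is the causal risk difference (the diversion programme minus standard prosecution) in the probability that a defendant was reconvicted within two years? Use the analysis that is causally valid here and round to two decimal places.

+0.18

Within every offence seriousness level standard prosecution has the lower rate, yet pooled the diversion programme does — Simpson's reversal.
Offence seriousness differs across dispositions for reasons unrelated to any effect of the disposition itself, and it separately predicts the outcome — a classic confounder. We must compare within offence seriousness levels.
Adjusting over the population distribution of offence seriousness: 0.308·(0.108−0.015) + 0.333·(0.246−0.082) + 0.358·(0.764−0.506) = +0.176.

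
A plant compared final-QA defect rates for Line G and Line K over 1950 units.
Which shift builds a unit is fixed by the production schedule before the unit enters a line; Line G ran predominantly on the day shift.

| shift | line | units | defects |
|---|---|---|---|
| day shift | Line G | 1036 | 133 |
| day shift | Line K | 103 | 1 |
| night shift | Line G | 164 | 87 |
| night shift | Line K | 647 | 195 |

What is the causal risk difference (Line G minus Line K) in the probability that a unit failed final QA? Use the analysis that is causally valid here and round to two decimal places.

+0.16

Here shift is a common cause — it drives both which line a case falls under and the outcome. The crude comparison mixes populations; the stratum-specific rates are the causally relevant ones.
Adjusting over the population distribution of shift: 0.584·(0.128−0.010) + 0.416·(0.530−0.301) = +0.165.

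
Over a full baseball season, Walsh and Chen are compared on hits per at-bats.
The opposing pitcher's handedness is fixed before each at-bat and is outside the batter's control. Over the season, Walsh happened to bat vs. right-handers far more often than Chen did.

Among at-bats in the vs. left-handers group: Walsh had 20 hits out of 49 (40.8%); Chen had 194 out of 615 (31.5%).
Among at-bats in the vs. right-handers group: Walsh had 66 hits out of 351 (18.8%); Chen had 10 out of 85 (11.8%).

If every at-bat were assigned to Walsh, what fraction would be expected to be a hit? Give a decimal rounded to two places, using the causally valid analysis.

0.32

The pitcher handedness-specific comparison favours Walsh throughout, but the pooled figures favour Chen. The question is whether to condition on pitcher handedness.
Pitcher handedness differs across players for reasons unrelated to any effect of the player itself, and it separately predicts the outcome — a classic confounder. We must compare within pitcher handedness levels.
Standardising Walsh to the population pitcher handedness mix: 0.604·20/49 + 0.396·66/351 = 0.321.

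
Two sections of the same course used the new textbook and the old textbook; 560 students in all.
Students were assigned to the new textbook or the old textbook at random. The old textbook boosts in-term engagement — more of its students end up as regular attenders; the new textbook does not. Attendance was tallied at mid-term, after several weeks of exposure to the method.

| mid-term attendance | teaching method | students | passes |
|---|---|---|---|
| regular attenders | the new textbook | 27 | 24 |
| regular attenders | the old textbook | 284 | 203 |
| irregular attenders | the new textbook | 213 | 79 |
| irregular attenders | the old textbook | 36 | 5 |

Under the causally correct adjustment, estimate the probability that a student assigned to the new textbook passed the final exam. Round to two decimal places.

0.43

the new textbook is higher inside every mid-term attendance stratum but the old textbook is higher in aggregate. Whether to stratify depends on how mid-term attendance relates to the teaching method.
Mid-term attendance is recorded after the teaching method and is itself shifted by it — it sits on the causal path from teaching method to outcome. Conditioning on a mediator would strip out part of the effect we want; the pooled comparison gives the total causal effect.
So P(outcome | do(the new textbook)) is just the pooled rate for the new textbook: 103/240 = 0.429.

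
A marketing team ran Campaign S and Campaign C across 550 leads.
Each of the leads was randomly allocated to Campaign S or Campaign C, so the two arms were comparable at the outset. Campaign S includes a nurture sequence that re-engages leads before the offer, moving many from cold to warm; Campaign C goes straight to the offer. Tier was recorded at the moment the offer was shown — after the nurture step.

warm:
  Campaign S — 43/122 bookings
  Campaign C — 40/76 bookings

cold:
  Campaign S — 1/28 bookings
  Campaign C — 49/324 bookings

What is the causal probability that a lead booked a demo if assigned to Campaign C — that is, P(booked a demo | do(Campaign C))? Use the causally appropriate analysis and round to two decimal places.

Within every engagement tier level Campaign C has the higher rate, yet pooled Campaign S does — Simpson's reversal.
Engagement tier here is a post-treatment variable shaped by the campaign; conditioning on it would introduce bias rather than remove it. The overall comparison is the causal one.
So P(outcome | do(Campaign C)) is just the pooled rate for Campaign C: 89/400 = 0.223.

0.22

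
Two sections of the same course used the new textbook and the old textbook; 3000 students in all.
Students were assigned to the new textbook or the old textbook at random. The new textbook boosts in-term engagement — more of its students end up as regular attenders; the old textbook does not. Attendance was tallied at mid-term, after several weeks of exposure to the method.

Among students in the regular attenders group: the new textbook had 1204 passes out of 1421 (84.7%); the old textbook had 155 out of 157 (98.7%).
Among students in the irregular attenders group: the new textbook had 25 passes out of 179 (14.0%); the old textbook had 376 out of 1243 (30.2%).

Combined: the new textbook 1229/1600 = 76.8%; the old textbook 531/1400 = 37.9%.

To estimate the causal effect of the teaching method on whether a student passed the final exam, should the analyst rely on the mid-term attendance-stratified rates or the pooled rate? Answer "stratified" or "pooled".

the old textbook is higher inside every mid-term attendance stratum but the new textbook is higher in aggregate. Whether to stratify depends on how mid-term attendance relates to the teaching method.
Mid-term attendance here is a post-treatment variable shaped by the teaching method; conditioning on it would introduce bias rather than remove it. The overall comparison is the causal one.
Pooled: the new textbook 76.8% vs the old textbook 37.9%; the new textbook is higher overall.

pooled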